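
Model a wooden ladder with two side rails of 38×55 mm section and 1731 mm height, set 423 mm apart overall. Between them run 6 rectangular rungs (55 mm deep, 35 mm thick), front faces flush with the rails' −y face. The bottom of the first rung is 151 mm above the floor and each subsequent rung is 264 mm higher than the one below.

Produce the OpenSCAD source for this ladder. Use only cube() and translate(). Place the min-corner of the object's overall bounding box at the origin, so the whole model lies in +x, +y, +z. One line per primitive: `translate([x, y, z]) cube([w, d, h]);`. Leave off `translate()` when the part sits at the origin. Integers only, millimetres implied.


cube([38, 55, 1731]);
translate([385, 0, 0]) cube([38, 55, 1731]);
translate([38, 0, 151]) cube([347, 55, 35]);
translate([38, 0, 415]) cube([347, 55, 35]);
translate([38, 0, 679]) cube([347, 55, 35]);
translate([38, 0, 943]) cube([347, 55, 35]);
translate([38, 0, 1207]) cube([347, 55, 35]);
translate([38, 0, 1471]) cube([347, 55, 35]);


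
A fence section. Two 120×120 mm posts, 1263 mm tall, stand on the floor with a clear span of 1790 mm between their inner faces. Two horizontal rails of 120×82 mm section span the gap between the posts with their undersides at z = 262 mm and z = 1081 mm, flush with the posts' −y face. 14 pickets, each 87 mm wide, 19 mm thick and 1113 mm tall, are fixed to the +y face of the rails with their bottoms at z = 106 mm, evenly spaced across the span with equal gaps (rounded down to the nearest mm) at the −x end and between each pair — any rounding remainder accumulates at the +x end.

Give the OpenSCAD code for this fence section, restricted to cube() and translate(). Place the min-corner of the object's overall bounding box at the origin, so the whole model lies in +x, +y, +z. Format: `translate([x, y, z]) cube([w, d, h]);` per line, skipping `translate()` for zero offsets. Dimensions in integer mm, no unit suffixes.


cube([120, 120, 1263]);
translate([1910, 0, 0]) cube([120, 120, 1263]);
translate([120, 0, 262]) cube([1790, 120, 82]);
translate([120, 0, 1081]) cube([1790, 120, 82]);
translate([158, 120, 106]) cube([87, 19, 1113]);
translate([283, 120, 106]) cube([87, 19, 1113]);
translate([408, 120, 106]) cube([87, 19, 1113]);
translate([533, 120, 106]) cube([87, 19, 1113]);
translate([658, 120, 106]) cube([87, 19, 1113]);
translate([783, 120, 106]) cube([87, 19, 1113]);
translate([908, 120, 106]) cube([87, 19, 1113]);
translate([1033, 120, 106]) cube([87, 19, 1113]);
translate([1158, 120, 106]) cube([87, 19, 1113]);
translate([1283, 120, 106]) cube([87, 19, 1113]);
translate([1408, 120, 106]) cube([87, 19, 1113]);
translate([1533, 120, 106]) cube([87, 19, 1113]);
translate([1658, 120, 106]) cube([87, 19, 1113]);
translate([1783, 120, 106]) cube([87, 19, 1113]);


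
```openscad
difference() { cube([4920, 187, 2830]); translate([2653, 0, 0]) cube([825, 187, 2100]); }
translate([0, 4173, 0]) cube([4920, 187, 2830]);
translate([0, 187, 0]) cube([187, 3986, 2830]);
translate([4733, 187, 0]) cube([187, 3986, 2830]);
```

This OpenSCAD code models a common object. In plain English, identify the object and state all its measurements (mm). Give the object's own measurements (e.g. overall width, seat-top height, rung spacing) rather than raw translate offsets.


A single room: four walls, each 2830 mm tall and 187 mm thick, enclosing an outside footprint 4920×4360 mm (x × y), no floor or roof. The front and back walls (−y and +y sides) run the full x-width; the side walls fit between their inner faces. A door opening 825 mm wide and 2100 mm tall is cut through the front wall from the floor up, its −x edge 2653 mm from the wall's −x end.


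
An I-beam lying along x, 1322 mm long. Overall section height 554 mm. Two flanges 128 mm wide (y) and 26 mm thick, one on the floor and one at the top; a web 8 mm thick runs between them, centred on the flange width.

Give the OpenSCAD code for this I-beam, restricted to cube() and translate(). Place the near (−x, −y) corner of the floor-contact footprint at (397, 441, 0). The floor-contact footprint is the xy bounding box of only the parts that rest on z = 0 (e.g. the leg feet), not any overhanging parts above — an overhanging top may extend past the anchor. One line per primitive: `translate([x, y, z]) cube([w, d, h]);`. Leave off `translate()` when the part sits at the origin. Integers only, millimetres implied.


translate([397, 441, 0]) cube([1322, 128, 26]);
translate([397, 501, 26]) cube([1322, 8, 502]);
translate([397, 441, 528]) cube([1322, 128, 26]);


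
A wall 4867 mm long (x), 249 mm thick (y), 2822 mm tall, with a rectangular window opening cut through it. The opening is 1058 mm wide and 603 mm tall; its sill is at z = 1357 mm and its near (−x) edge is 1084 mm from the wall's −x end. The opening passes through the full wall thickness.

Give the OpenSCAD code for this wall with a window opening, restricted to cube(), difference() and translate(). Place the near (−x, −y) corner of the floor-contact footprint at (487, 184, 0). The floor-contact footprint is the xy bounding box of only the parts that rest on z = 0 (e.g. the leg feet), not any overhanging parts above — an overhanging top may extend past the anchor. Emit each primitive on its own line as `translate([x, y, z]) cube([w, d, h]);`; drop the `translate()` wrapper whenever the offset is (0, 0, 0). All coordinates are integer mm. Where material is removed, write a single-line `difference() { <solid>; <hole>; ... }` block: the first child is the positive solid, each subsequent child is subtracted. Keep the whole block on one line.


difference() { translate([487, 184, 0]) cube([4867, 249, 2822]); translate([1571, 184, 1357]) cube([1058, 249, 603]); }


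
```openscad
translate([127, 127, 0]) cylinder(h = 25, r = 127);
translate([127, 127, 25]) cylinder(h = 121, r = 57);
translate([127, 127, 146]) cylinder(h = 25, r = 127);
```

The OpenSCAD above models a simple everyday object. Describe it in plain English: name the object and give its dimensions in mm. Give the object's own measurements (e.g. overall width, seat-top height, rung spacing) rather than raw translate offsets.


A spool: two coaxial disc flanges of radius 127 mm and thickness 25 mm, joined by a core cylinder of radius 57 mm and height 121 mm. The lower flange rests on z = 0 and the three cylinders share a vertical axis.


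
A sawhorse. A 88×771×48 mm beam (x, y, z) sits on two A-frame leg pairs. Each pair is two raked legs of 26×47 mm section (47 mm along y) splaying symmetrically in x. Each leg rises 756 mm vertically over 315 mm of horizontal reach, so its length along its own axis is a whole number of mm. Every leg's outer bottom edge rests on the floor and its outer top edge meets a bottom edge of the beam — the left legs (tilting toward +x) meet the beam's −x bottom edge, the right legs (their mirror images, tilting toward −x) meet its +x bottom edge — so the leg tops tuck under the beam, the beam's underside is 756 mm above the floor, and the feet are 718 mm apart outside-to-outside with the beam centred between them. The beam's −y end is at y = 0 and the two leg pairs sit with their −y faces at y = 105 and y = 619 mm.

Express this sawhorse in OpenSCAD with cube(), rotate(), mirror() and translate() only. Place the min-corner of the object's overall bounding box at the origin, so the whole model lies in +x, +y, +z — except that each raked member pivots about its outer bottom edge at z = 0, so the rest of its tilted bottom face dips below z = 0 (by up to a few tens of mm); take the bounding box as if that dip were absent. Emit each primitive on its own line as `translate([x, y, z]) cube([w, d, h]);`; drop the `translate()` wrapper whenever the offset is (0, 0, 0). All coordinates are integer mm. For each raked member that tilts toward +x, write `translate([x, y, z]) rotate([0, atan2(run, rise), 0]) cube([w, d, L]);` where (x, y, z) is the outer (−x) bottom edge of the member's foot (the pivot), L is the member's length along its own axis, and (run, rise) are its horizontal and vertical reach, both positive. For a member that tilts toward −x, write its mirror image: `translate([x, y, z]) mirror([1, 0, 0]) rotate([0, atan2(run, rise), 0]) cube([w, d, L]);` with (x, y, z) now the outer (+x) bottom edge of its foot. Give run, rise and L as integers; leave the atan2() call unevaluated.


// leg length = √(315² + 756²) = 819
// right-leg outer foot x = 2·315 + 88 = 718
// beam min-corner = (315, 0, 756)
translate([315, 0, 756]) cube([88, 771, 48]);
translate([0, 105, 0]) rotate([0, atan2(315, 756), 0]) cube([26, 47, 819]);
translate([718, 105, 0]) mirror([1, 0, 0]) rotate([0, atan2(315, 756), 0]) cube([26, 47, 819]);
translate([0, 619, 0]) rotate([0, atan2(315, 756), 0]) cube([26, 47, 819]);
translate([718, 619, 0]) mirror([1, 0, 0]) rotate([0, atan2(315, 756), 0]) cube([26, 47, 819]);


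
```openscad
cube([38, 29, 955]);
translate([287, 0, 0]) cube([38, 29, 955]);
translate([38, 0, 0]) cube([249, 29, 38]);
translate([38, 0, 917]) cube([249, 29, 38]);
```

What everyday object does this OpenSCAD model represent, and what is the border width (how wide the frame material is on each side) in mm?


A picture frame. The border width is 38 mm.

Four thin pieces enclosing a rectangular opening — a picture frame. The two full-height stiles are 955 mm tall; the top rail sits at z = 917 and is 38 mm tall, so the border above the opening is 955 − 917 = 38 mm, matching the stile x-width.


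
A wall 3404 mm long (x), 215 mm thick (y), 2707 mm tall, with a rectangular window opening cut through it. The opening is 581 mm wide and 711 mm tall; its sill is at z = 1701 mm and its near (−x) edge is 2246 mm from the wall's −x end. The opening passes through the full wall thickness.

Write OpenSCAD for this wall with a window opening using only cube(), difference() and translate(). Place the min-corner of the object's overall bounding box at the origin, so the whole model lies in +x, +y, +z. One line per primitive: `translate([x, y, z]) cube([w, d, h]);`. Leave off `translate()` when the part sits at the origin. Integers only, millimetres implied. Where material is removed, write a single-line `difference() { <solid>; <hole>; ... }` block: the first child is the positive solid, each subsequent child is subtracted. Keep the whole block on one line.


difference() { cube([3404, 215, 2707]); translate([2246, 0, 1701]) cube([581, 215, 711]); }


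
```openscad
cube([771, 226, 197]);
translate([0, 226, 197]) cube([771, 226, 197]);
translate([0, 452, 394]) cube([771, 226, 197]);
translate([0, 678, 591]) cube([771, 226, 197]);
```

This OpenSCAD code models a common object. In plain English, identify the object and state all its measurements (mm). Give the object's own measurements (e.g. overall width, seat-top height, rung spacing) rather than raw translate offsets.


A straight staircase of 4 solid steps. Each step is 771 mm wide (x), 226 mm deep (y, the going) and 197 mm tall (the rise). The first step rests on the floor; each subsequent step sits one going further in +y and one rise higher in +z, directly behind and above the previous step with no overlap.


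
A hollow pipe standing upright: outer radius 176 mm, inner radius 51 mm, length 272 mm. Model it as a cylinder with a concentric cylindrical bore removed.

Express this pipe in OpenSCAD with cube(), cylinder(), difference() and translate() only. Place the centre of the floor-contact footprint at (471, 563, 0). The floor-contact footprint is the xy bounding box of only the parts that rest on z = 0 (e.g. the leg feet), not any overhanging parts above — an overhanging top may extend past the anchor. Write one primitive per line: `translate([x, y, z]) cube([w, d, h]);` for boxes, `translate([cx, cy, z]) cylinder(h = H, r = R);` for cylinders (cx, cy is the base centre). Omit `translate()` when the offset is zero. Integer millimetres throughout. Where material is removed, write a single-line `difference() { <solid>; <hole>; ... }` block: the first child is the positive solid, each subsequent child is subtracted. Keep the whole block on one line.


difference() { translate([471, 563, 0]) cylinder(h = 272, r = 176); translate([471, 563, 0]) cylinder(h = 272, r = 51); }


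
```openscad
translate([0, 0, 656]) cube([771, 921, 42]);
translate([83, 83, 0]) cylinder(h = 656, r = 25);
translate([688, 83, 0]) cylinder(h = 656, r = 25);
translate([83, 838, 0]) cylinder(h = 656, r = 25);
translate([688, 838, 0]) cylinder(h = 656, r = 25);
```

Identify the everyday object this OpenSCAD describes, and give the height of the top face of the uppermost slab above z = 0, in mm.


A table. The table height is 698 mm.

A 771×921×42 slab sits at z = 656 on four Ø50 mm round legs — a table. The top surface is at 656 + 42 = 698 mm.


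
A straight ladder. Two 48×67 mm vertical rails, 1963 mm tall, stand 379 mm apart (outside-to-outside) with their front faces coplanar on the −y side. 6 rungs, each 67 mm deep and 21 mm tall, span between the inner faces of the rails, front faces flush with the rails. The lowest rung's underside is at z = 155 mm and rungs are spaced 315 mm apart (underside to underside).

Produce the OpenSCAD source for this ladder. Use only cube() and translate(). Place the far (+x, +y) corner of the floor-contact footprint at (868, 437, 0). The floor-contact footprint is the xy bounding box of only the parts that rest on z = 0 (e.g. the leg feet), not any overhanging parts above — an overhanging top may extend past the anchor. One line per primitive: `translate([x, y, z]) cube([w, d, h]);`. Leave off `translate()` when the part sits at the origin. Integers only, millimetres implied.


// rung span = 379 - 2*48 = 283
// rung[k] z = 155 + k*315
translate([489, 370, 0]) cube([48, 67, 1963]);
translate([820, 370, 0]) cube([48, 67, 1963]);
translate([537, 370, 155]) cube([283, 67, 21]);
translate([537, 370, 470]) cube([283, 67, 21]);
translate([537, 370, 785]) cube([283, 67, 21]);
translate([537, 370, 1100]) cube([283, 67, 21]);
translate([537, 370, 1415]) cube([283, 67, 21]);
translate([537, 370, 1730]) cube([283, 67, 21]);


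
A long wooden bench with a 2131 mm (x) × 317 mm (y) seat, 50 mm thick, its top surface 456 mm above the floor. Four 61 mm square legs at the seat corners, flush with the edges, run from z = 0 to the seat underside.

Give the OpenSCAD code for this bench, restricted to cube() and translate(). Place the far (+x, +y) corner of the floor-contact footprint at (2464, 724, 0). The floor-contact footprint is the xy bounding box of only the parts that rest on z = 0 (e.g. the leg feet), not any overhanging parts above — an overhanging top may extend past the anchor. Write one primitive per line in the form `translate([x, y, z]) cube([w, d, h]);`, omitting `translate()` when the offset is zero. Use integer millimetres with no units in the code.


translate([333, 407, 406]) cube([2131, 317, 50]);
translate([333, 407, 0]) cube([61, 61, 406]);
translate([333, 663, 0]) cube([61, 61, 406]);
translate([2403, 407, 0]) cube([61, 61, 406]);
translate([2403, 663, 0]) cube([61, 61, 406]);


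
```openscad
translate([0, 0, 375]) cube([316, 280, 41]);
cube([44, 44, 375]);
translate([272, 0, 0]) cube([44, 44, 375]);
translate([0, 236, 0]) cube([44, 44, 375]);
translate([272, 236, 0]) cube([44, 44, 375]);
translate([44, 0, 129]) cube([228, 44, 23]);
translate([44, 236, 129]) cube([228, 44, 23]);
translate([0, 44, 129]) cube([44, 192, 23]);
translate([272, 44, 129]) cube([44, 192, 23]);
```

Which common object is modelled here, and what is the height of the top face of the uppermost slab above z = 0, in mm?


A stool. The seat height is 416 mm.

A 316×280×41 slab at z = 375 on four corner posts — a stool. The seat top is 375 + 41 = 416 mm.


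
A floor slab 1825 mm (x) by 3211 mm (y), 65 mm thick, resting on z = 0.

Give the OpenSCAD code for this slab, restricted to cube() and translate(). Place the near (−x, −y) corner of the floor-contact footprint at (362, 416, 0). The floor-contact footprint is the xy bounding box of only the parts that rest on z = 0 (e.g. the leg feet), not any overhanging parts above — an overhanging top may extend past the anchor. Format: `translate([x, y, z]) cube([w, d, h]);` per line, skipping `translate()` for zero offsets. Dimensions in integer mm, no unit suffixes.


translate([362, 416, 0]) cube([1825, 3211, 65]);


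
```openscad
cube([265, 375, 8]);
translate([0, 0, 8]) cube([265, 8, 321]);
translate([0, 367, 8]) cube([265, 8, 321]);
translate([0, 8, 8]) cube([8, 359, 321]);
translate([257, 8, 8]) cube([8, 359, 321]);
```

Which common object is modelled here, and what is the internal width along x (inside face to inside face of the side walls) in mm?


An open box. The internal width is 249 mm.

A 265×375 base slab with four walls standing on it — an open box. The base is 265 mm wide and the walls are 8 mm thick, so the internal width is 265 − 2 × 8 = 249 mm.


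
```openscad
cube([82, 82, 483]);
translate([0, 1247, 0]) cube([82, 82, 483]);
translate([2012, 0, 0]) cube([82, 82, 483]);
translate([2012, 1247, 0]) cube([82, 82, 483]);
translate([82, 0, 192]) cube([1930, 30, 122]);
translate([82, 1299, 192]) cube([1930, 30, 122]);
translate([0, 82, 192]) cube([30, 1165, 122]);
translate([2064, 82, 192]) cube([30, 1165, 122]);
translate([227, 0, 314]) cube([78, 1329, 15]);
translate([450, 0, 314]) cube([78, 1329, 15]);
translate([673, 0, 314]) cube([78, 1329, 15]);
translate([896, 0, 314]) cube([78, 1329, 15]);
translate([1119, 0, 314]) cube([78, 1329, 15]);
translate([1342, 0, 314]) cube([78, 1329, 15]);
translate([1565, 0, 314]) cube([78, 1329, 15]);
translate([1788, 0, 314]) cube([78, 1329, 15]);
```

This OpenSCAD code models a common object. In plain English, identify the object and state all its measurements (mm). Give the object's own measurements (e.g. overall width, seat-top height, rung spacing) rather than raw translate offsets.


A bed frame 2094 mm long (x) by 1329 mm wide (y). Four 82×82 mm corner posts, 483 mm tall, at the corners of the footprint. Four rails of 30 mm thickness and 122 mm height run between adjacent posts with their undersides at z = 192 mm, their outer faces flush with the outside of the frame (the two x-running rails run between the posts' inner faces; the two y-running rails run between the posts' inner faces). 8 slats, each 78 mm wide (x) and 15 mm thick, lie across the top of the two x-running rails, running the full 1329 mm width of the frame in y; along x they sit between the end posts with a 145 mm gap after the −x posts and between neighbouring slats, leaving 146 mm before the +x posts.


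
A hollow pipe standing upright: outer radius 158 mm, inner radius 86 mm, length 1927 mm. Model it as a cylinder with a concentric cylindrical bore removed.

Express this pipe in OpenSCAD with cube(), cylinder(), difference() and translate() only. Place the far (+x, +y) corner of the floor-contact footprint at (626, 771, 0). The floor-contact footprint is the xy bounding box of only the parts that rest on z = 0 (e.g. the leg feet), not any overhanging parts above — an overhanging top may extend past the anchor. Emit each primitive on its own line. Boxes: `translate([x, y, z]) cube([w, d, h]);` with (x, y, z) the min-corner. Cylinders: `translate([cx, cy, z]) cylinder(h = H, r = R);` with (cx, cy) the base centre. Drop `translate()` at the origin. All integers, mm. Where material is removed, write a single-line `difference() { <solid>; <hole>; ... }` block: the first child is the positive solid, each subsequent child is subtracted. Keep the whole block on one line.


difference() { translate([468, 613, 0]) cylinder(h = 1927, r = 158); translate([468, 613, 0]) cylinder(h = 1927, r = 86); }


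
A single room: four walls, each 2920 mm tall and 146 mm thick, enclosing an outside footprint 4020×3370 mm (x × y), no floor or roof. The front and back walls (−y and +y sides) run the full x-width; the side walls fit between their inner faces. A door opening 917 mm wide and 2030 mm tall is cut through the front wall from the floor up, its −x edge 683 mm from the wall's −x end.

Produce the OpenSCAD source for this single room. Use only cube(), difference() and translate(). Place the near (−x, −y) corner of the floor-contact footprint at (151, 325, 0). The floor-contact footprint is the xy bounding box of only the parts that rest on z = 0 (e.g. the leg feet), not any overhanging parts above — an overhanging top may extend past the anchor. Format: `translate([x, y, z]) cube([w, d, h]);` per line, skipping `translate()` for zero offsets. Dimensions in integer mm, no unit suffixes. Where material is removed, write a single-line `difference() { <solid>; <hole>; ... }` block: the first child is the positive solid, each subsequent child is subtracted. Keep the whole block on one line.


difference() { translate([151, 325, 0]) cube([4020, 146, 2920]); translate([834, 325, 0]) cube([917, 146, 2030]); }
translate([151, 3549, 0]) cube([4020, 146, 2920]);
translate([151, 471, 0]) cube([146, 3078, 2920]);
translate([4025, 471, 0]) cube([146, 3078, 2920]);


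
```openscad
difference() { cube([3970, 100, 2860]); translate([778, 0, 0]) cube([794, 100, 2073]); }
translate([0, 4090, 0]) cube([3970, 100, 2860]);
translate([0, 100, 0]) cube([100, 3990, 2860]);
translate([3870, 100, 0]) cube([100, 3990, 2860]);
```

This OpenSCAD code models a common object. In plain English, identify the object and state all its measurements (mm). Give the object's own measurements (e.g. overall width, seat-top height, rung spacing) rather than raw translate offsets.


A single room: four walls, each 2860 mm tall and 100 mm thick, enclosing an outside footprint 3970×4190 mm (x × y), no floor or roof. The front and back walls (−y and +y sides) run the full x-width; the side walls fit between their inner faces. A door opening 794 mm wide and 2073 mm tall is cut through the front wall from the floor up, its −x edge 778 mm from the wall's −x end.


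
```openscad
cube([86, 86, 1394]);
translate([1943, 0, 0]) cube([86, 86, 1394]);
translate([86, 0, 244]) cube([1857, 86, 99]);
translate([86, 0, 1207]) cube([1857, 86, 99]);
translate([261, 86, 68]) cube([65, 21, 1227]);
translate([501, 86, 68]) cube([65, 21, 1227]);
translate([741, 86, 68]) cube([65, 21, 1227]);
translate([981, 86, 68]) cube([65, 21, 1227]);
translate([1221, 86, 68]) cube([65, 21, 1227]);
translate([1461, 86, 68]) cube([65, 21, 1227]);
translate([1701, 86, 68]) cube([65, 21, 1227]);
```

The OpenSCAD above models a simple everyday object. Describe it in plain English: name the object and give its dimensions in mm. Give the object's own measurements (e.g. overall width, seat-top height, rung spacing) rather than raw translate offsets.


A fence section. Two 86×86 mm posts, 1394 mm tall, stand on the floor with a clear span of 1857 mm between their inner faces. Two horizontal rails of 86×99 mm section span the gap between the posts with their undersides at z = 244 mm and z = 1207 mm, flush with the posts' −y face. 7 pickets, each 65 mm wide, 21 mm thick and 1227 mm tall, are fixed to the +y face of the rails with their bottoms at z = 68 mm, spaced across the span with a 175 mm gap after the −x post and between neighbouring pickets, with 177 mm left before the +x post.


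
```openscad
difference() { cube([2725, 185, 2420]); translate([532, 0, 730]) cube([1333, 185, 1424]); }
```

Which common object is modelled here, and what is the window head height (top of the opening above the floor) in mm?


A wall with a window opening. The window head height is 2154 mm.

A wall with a rectangular opening subtracted — a window. Sill at z = 730, opening 1424 mm tall, so the head is at 730 + 1424 = 2154 mm.


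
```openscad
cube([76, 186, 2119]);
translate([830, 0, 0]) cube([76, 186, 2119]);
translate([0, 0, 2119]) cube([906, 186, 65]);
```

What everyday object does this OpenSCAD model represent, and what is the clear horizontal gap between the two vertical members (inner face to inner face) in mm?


A door frame. The clear opening width is 754 mm.

Two 2119 mm tall posts with a header on top — a door frame. The left jamb is 76 mm wide at x = 0; the right jamb starts at x = 830. The clear opening is 830 − 76 = 754 mm.


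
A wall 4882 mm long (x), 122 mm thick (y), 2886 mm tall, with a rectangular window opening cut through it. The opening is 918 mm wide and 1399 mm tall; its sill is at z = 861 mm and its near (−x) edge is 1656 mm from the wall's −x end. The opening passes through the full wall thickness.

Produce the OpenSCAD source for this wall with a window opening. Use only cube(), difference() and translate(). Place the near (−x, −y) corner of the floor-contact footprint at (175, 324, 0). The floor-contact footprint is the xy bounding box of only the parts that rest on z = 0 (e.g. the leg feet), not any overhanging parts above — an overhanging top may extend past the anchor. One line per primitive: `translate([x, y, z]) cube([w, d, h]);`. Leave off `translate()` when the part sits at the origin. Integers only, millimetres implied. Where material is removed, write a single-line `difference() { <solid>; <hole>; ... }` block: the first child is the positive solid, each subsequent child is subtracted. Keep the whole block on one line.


difference() { translate([175, 324, 0]) cube([4882, 122, 2886]); translate([1831, 324, 861]) cube([918, 122, 1399]); }


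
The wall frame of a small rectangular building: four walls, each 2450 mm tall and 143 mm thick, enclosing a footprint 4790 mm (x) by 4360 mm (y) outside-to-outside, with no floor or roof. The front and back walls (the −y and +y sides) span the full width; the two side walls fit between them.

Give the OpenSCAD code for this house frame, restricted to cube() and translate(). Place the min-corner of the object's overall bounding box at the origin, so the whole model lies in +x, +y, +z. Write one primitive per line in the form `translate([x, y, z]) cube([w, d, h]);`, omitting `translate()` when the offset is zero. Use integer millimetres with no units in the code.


cube([4790, 143, 2450]);
translate([0, 4217, 0]) cube([4790, 143, 2450]);
translate([0, 143, 0]) cube([143, 4074, 2450]);
translate([4647, 143, 0]) cube([143, 4074, 2450]);


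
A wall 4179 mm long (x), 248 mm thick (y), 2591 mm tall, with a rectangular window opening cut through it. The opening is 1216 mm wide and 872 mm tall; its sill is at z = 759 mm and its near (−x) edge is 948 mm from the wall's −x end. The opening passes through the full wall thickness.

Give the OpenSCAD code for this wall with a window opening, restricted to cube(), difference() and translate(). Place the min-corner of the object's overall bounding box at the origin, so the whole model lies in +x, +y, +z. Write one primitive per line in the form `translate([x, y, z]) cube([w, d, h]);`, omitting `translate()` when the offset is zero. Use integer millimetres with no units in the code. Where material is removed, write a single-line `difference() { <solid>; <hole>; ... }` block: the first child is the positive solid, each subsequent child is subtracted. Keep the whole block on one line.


difference() { cube([4179, 248, 2591]); translate([948, 0, 759]) cube([1216, 248, 872]); }


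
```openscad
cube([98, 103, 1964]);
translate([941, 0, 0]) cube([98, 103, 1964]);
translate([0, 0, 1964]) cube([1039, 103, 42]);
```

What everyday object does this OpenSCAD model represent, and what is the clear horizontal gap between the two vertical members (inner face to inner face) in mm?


A door frame. The clear opening width is 843 mm.

Two 1964 mm tall posts with a header on top — a door frame. The left jamb is 98 mm wide at x = 0; the right jamb starts at x = 941. The clear opening is 941 − 98 = 843 mm.


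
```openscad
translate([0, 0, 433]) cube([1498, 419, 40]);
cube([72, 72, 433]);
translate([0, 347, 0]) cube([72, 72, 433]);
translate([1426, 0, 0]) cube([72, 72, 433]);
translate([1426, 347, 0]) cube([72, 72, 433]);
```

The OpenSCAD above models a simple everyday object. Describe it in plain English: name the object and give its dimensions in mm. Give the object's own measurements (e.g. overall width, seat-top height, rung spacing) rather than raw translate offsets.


A bench: a 1498×419 mm seat slab, 40 mm thick, top at z = 473 mm, on four 72×72 mm square legs flush with the seat corners and standing on z = 0.


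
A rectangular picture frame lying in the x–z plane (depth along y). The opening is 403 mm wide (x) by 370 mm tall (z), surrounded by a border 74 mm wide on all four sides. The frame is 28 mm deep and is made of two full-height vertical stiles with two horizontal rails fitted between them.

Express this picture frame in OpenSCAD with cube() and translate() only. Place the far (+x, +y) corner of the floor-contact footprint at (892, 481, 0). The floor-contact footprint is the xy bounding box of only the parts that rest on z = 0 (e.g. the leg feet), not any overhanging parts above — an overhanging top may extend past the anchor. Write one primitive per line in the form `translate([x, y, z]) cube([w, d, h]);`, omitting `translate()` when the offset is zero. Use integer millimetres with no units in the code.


translate([341, 453, 0]) cube([74, 28, 518]);
translate([818, 453, 0]) cube([74, 28, 518]);
translate([415, 453, 0]) cube([403, 28, 74]);
translate([415, 453, 444]) cube([403, 28, 74]);


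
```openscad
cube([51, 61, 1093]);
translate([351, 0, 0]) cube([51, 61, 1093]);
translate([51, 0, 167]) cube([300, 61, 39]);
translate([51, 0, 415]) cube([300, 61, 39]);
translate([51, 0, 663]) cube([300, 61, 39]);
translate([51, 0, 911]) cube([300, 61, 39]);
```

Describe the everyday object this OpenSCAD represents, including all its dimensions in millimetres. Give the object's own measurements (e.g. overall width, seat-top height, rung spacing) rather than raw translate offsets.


A straight ladder. Two 51×61 mm vertical rails, 1093 mm tall, stand 402 mm apart (outside-to-outside) with their front faces coplanar on the −y side. 4 rungs, each 61 mm deep and 39 mm tall, span between the inner faces of the rails, front faces flush with the rails. The lowest rung's underside is at z = 167 mm and rungs are spaced 248 mm apart (underside to underside).


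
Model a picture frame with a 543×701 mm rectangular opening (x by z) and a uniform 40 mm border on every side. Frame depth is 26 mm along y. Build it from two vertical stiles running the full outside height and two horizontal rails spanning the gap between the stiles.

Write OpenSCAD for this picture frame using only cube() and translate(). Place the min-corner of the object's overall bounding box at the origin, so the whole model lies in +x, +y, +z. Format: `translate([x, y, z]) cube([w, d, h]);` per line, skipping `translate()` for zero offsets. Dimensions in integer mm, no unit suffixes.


cube([40, 26, 781]);
translate([583, 0, 0]) cube([40, 26, 781]);
translate([40, 0, 0]) cube([543, 26, 40]);
translate([40, 0, 741]) cube([543, 26, 40]);


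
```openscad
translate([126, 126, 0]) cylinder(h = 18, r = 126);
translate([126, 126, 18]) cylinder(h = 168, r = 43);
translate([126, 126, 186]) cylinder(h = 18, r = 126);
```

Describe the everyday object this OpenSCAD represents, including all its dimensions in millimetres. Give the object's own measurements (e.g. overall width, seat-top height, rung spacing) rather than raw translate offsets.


A spool: two coaxial disc flanges of radius 126 mm and thickness 18 mm, joined by a core cylinder of radius 43 mm and height 168 mm. The lower flange rests on z = 0 and the three cylinders share a vertical axis.


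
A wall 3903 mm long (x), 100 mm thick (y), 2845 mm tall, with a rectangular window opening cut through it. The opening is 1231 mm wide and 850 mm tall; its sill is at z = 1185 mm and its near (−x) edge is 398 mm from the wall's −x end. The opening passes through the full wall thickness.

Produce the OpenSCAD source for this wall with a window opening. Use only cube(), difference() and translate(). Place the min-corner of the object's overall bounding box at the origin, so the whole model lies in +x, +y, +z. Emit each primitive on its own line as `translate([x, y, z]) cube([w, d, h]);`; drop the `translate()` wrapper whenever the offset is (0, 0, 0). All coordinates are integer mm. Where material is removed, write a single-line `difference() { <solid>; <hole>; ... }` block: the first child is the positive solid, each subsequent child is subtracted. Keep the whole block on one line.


difference() { cube([3903, 100, 2845]); translate([398, 0, 1185]) cube([1231, 100, 850]); }


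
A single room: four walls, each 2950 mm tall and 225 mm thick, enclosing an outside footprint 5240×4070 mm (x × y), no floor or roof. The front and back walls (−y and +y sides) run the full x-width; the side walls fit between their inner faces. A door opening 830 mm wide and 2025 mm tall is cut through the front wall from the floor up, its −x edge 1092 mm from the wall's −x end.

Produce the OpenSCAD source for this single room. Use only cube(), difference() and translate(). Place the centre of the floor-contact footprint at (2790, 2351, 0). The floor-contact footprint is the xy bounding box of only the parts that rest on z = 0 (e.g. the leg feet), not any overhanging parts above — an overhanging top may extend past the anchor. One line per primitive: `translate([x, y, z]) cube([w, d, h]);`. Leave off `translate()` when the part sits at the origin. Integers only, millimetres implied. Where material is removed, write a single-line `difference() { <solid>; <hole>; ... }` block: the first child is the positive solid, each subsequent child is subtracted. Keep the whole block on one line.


difference() { translate([170, 316, 0]) cube([5240, 225, 2950]); translate([1262, 316, 0]) cube([830, 225, 2025]); }
translate([170, 4161, 0]) cube([5240, 225, 2950]);
translate([170, 541, 0]) cube([225, 3620, 2950]);
translate([5185, 541, 0]) cube([225, 3620, 2950]);


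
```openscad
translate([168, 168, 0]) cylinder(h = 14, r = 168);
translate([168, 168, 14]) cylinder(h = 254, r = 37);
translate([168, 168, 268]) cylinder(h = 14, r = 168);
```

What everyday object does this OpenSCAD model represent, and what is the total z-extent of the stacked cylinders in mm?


A spool. The overall height is 282 mm.

Three coaxial cylinders, large–small–large — a spool. Two 14 mm flanges and a 254 mm core give 14 + 254 + 14 = 282 mm.


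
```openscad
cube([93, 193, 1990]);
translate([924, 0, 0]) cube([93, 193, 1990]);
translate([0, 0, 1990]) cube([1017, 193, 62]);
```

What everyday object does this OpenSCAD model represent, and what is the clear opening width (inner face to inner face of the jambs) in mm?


A door frame. The clear opening width is 831 mm.

Two 1990 mm tall posts with a header on top — a door frame. The left jamb is 93 mm wide at x = 0; the right jamb starts at x = 924. The clear opening is 924 − 93 = 831 mm.


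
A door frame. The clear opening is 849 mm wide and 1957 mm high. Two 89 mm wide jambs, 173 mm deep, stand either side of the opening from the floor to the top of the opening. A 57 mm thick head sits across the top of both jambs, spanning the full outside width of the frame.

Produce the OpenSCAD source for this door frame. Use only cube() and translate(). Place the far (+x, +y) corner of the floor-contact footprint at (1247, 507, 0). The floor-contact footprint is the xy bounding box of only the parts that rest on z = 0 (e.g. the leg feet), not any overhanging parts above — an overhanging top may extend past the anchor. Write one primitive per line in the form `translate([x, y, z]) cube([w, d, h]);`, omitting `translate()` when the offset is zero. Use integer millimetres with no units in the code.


translate([220, 334, 0]) cube([89, 173, 1957]);
translate([1158, 334, 0]) cube([89, 173, 1957]);
translate([220, 334, 1957]) cube([1027, 173, 57]);


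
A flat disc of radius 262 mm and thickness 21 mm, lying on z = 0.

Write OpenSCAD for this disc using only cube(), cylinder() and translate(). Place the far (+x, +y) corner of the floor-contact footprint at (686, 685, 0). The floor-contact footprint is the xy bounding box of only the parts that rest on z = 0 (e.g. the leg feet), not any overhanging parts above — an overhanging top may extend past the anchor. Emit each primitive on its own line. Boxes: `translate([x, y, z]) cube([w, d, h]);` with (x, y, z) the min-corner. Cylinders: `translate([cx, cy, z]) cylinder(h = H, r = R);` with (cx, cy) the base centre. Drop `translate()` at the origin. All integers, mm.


translate([424, 423, 0]) cylinder(h = 21, r = 262);


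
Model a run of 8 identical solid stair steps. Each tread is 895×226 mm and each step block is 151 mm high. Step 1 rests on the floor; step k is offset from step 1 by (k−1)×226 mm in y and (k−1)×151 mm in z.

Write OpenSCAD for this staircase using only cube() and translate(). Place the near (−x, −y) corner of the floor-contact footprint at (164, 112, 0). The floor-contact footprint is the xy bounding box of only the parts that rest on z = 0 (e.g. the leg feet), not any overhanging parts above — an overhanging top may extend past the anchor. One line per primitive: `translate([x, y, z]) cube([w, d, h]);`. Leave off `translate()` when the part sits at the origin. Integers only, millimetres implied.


translate([164, 112, 0]) cube([895, 226, 151]);
translate([164, 338, 151]) cube([895, 226, 151]);
translate([164, 564, 302]) cube([895, 226, 151]);
translate([164, 790, 453]) cube([895, 226, 151]);
translate([164, 1016, 604]) cube([895, 226, 151]);
translate([164, 1242, 755]) cube([895, 226, 151]);
translate([164, 1468, 906]) cube([895, 226, 151]);
translate([164, 1694, 1057]) cube([895, 226, 151]);


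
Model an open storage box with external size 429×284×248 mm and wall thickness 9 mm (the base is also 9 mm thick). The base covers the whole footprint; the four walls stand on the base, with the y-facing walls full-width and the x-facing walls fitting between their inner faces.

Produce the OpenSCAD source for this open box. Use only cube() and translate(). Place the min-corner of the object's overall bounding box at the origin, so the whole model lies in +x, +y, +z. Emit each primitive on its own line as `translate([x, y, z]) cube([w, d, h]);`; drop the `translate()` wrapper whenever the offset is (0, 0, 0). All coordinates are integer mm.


cube([429, 284, 9]);
translate([0, 0, 9]) cube([429, 9, 239]);
translate([0, 275, 9]) cube([429, 9, 239]);
translate([0, 9, 9]) cube([9, 266, 239]);
translate([420, 9, 9]) cube([9, 266, 239]);


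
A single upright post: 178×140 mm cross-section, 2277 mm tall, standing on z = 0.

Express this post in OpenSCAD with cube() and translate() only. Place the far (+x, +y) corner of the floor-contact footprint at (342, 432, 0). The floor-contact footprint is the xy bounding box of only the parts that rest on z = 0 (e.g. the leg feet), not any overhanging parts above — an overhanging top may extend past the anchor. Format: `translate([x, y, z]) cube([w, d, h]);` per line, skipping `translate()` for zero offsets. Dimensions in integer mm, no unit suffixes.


translate([164, 292, 0]) cube([178, 140, 2277]);


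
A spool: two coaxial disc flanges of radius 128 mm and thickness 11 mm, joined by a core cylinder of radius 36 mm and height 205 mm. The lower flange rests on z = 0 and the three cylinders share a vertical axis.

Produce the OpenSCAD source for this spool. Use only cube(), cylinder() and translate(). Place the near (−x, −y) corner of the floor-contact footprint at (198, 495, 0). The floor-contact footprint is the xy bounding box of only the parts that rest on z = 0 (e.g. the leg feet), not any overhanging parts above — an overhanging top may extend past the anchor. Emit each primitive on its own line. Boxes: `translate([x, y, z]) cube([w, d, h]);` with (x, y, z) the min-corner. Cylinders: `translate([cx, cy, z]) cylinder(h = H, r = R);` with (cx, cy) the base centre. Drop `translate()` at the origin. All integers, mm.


translate([326, 623, 0]) cylinder(h = 11, r = 128);
translate([326, 623, 11]) cylinder(h = 205, r = 36);
translate([326, 623, 216]) cylinder(h = 11, r = 128);
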